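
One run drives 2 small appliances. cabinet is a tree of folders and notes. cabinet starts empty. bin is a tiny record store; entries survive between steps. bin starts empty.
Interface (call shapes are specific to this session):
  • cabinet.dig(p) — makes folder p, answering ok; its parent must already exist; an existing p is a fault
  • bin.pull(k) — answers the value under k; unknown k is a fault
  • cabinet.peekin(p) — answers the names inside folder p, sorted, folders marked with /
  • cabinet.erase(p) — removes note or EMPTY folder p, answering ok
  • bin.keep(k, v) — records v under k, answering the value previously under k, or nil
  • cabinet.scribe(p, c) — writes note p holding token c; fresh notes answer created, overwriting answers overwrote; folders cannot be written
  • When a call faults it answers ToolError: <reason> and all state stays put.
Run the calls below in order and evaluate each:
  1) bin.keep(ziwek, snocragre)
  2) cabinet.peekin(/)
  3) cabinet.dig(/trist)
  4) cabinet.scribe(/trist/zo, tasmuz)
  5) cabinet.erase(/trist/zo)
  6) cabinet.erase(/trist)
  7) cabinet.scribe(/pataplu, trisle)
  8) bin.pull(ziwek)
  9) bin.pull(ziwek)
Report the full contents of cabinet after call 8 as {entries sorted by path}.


Answer: {pataplu=trisle}

Derivation:
I invoke bin.keep on k=ziwek, v=snocragre, and observe nil.
Then cabinet.peekin on p=/: [].
I call cabinet.dig on p=/trist: ok.
Now I run cabinet.scribe on p=/trist/zo, c=tasmuz, and get created.
I invoke cabinet.erase on p=/trist/zo, and get ok.
I run cabinet.erase on p=/trist, and see ok.
I try cabinet.scribe on p=/pataplu, c=trisle, — result: created.
I try bin.pull on k=ziwek, and get snocragre.
Using bin.pull on k=ziwek, and observe snocragre.


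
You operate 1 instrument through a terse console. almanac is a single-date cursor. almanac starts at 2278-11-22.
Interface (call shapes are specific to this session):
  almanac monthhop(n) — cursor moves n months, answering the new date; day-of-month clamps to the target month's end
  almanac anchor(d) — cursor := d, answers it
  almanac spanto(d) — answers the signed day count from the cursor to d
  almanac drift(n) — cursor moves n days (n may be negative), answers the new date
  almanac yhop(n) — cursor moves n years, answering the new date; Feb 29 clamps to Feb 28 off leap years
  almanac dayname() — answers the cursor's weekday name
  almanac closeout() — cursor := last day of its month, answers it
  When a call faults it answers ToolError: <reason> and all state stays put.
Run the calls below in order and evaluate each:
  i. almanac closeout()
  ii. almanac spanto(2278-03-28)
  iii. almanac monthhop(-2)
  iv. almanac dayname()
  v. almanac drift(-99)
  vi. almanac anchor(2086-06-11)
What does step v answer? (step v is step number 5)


Answer: 2278-06-23

Derivation:
CALL almanac closeout[]
RET  2278-11-30
CALL almanac spanto[d=2278-03-28]
RET  -247
CALL almanac monthhop[n=-2]
RET  2278-09-30
CALL almanac dayname[]
RET  Monday
CALL almanac drift[n=-99]
RET  2278-06-23
CALL almanac anchor[d=2086-06-11]
RET  2086-06-11


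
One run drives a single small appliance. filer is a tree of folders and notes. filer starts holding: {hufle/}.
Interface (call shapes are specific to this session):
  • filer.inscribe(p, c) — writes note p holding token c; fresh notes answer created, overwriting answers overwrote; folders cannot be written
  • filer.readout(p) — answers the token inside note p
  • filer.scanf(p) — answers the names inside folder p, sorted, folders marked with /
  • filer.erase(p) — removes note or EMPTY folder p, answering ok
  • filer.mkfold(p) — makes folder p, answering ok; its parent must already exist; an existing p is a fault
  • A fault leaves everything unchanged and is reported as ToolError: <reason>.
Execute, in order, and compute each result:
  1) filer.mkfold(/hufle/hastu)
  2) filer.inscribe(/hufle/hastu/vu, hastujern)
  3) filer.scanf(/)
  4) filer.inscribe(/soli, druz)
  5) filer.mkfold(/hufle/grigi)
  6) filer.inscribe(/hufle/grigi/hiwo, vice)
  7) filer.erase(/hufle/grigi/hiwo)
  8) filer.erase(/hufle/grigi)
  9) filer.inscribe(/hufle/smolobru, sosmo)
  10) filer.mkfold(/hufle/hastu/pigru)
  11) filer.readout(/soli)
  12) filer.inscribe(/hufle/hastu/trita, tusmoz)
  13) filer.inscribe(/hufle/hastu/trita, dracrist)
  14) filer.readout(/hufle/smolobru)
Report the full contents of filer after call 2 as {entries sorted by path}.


Answer: {hufle/, hufle/hastu/, hufle/hastu/vu=hastujern}

Derivation:
>>> mkfold /hufle/hastu
:: ok
>>> inscribe /hufle/hastu/vu hastujern
:: created
>>> scanf /
:: [hufle/]
>>> inscribe /soli druz
:: created
>>> mkfold /hufle/grigi
:: ok
>>> inscribe /hufle/grigi/hiwo vice
:: created
>>> erase /hufle/grigi/hiwo
:: ok
>>> erase /hufle/grigi
:: ok
>>> inscribe /hufle/smolobru sosmo
:: created
>>> mkfold /hufle/hastu/pigru
:: ok
>>> readout /soli
:: druz
>>> inscribe /hufle/hastu/trita tusmoz
:: created
>>> inscribe /hufle/hastu/trita dracrist
:: overwrote
>>> readout /hufle/smolobru
:: sosmo


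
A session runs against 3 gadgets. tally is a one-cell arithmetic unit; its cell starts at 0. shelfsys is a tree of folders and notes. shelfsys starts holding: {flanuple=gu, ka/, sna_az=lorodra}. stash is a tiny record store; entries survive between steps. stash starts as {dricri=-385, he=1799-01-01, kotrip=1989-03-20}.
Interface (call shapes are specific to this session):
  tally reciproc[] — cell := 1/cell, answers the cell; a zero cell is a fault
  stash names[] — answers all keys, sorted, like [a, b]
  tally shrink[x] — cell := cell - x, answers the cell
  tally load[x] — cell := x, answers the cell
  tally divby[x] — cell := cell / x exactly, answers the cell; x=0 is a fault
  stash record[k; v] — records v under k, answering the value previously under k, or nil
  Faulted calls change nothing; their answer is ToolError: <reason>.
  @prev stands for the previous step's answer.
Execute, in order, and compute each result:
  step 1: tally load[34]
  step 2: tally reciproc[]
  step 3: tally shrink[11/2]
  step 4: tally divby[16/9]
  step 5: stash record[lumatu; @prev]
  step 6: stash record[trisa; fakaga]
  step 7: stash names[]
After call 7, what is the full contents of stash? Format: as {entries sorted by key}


Answer: {dricri=-385, he=1799-01-01, kotrip=1989-03-20, lumatu=-837/272, trisa=fakaga}

Derivation:
I run tally load using 34, giving 34.
Next I call tally reciproc, and observe 1/34.
Invoking tally shrink using 11/2, which returns -93/17.
Calling tally divby using 16/9, and observe -837/272.
I call stash record using lumatu, @prev, and observe nil.
Now I run stash record using trisa, fakaga, yielding nil.
I invoke stash names(), → [dricri, he, kotrip, lumatu, trisa].


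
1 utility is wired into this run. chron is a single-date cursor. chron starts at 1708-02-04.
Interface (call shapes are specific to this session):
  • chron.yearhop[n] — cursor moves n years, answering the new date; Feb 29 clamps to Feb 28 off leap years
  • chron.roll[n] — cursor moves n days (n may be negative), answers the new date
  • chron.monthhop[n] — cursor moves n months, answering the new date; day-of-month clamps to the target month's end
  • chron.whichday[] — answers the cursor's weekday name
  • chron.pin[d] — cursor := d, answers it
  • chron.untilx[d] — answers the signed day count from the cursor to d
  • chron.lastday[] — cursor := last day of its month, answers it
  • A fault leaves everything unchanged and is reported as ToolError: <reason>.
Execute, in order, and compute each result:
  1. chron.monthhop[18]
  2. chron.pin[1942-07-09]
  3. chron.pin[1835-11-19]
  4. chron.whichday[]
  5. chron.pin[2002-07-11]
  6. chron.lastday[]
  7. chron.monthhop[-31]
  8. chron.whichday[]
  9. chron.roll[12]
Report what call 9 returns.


Answer: 2000-01-12

Derivation:
% chron.monthhop n='18'
:: 1709-08-04
% chron.pin d='1942-07-09'
:: 1942-07-09
% chron.pin d='1835-11-19'
:: 1835-11-19
% chron.whichday
:: Thursday
% chron.pin d='2002-07-11'
:: 2002-07-11
% chron.lastday
:: 2002-07-31
% chron.monthhop n='-31'
:: 1999-12-31
% chron.whichday
:: Friday
% chron.roll n='12'
:: 2000-01-12


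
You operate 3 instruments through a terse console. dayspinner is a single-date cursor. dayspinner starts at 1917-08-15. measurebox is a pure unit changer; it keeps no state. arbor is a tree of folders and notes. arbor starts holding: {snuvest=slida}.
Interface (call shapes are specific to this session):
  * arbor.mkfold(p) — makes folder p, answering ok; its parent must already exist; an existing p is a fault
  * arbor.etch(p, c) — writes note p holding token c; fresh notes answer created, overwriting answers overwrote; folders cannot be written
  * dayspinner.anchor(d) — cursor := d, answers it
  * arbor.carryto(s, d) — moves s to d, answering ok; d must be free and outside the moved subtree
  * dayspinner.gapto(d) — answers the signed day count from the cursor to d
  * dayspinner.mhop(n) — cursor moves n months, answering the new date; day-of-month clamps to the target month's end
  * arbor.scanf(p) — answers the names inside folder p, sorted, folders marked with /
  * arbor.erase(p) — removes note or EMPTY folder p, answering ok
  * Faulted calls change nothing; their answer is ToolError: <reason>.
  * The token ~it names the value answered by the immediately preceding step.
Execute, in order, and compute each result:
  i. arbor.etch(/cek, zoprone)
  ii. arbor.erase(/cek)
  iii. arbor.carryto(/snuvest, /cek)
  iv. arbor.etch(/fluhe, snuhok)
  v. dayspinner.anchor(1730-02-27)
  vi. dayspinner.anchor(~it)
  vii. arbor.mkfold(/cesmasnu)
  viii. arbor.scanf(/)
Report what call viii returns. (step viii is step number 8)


Answer: [cek, cesmasnu/, fluhe]

Derivation:
Calling arbor.etch on /cek, zoprone, → created.
I try arbor.erase on /cek, giving ok.
I run arbor.carryto on /snuvest, /cek, giving ok.
Now I run arbor.etch on /fluhe, snuhok: created.
Now I run dayspinner.anchor on 1730-02-27, and see 1730-02-27.
I use dayspinner.anchor on ~it, which returns 1730-02-27.
Using arbor.mkfold on /cesmasnu: ok.
I use arbor.scanf on /, which returns [cek, cesmasnu/, fluhe].


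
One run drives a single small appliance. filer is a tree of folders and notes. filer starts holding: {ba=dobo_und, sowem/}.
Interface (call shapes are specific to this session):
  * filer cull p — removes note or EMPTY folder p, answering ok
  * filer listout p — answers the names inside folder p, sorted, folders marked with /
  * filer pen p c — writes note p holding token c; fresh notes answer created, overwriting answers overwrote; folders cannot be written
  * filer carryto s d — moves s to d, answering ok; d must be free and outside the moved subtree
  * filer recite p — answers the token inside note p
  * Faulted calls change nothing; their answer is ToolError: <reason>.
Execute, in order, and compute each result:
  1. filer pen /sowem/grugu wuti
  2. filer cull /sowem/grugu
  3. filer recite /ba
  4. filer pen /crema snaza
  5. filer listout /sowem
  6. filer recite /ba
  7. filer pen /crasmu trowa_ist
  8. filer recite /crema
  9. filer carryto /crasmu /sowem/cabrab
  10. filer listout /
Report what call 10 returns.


Answer: [ba, crema, sowem/]

Derivation:
-- 1. filer pen(p=/sowem/grugu, c=wuti) -> created
-- 2. filer cull(p=/sowem/grugu) -> ok
-- 3. filer recite(p=/ba) -> dobo_und
-- 4. filer pen(p=/crema, c=snaza) -> created
-- 5. filer listout(p=/sowem) -> []
-- 6. filer recite(p=/ba) -> dobo_und
-- 7. filer pen(p=/crasmu, c=trowa_ist) -> created
-- 8. filer recite(p=/crema) -> snaza
-- 9. filer carryto(s=/crasmu, d=/sowem/cabrab) -> ok
-- 10. filer listout(p=/) -> [ba, crema, sowem/]


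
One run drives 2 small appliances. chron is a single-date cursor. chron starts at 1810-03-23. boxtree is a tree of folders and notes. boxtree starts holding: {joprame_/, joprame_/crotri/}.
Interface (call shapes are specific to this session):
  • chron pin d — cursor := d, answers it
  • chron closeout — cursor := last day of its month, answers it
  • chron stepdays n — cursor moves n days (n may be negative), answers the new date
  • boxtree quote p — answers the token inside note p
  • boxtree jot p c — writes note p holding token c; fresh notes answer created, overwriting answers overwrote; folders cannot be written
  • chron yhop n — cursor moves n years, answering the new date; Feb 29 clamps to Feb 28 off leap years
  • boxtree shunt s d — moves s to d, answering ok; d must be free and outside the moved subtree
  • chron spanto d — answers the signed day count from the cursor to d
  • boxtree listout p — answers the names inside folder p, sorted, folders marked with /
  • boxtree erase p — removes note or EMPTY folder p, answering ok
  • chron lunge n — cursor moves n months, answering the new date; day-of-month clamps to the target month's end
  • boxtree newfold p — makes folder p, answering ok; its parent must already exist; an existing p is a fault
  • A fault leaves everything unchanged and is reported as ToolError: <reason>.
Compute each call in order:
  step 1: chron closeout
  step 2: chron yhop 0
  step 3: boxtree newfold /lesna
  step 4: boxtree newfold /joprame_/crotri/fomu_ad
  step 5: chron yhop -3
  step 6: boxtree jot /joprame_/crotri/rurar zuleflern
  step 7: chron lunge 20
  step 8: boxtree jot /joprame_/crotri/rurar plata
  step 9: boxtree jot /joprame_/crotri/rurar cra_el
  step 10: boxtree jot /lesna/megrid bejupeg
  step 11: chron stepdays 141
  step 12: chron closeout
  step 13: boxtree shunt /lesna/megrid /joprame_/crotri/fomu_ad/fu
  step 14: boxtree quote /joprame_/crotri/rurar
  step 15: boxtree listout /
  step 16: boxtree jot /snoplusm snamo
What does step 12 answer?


Answer: 1809-04-30

Derivation:
>> chron closeout()
<< 1810-03-31
>> chron yhop(n→0)
<< 1810-03-31
>> boxtree newfold(p→/lesna)
<< ok
>> boxtree newfold(p→/joprame_/crotri/fomu_ad)
<< ok
>> chron yhop(n→-3)
<< 1807-03-31
>> boxtree jot(p→/joprame_/crotri/rurar, c→zuleflern)
<< created
>> chron lunge(n→20)
<< 1808-11-30
>> boxtree jot(p→/joprame_/crotri/rurar, c→plata)
<< overwrote
>> boxtree jot(p→/joprame_/crotri/rurar, c→cra_el)
<< overwrote
>> boxtree jot(p→/lesna/megrid, c→bejupeg)
<< created
>> chron stepdays(n→141)
<< 1809-04-20
>> chron closeout()
<< 1809-04-30
>> boxtree shunt(s→/lesna/megrid, d→/joprame_/crotri/fomu_ad/fu)
<< ok
>> boxtree quote(p→/joprame_/crotri/rurar)
<< cra_el
>> boxtree listout(p→/)
<< [joprame_/, lesna/]
>> boxtree jot(p→/snoplusm, c→snamo)
<< created


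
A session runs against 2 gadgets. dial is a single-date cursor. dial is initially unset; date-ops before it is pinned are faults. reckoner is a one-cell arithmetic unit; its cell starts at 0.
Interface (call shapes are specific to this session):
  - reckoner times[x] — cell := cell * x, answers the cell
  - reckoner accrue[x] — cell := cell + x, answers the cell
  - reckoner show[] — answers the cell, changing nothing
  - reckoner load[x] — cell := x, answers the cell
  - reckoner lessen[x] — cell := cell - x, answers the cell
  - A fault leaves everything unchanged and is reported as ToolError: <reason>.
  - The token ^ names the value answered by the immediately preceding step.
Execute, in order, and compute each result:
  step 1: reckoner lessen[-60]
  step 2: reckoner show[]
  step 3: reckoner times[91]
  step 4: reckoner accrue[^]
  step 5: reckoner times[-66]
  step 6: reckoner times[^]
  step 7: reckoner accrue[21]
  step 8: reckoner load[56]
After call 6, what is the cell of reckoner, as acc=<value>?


Answer: acc=519437318400

Derivation:
-> reckoner lessen(x: -60)
<- 60
-> reckoner show()
<- 60
-> reckoner times(x: 91)
<- 5460
-> reckoner accrue(x: ^)
<- 10920
-> reckoner times(x: -66)
<- -720720
-> reckoner times(x: ^)
<- 519437318400
-> reckoner accrue(x: 21)
<- 519437318421
-> reckoner load(x: 56)
<- 56


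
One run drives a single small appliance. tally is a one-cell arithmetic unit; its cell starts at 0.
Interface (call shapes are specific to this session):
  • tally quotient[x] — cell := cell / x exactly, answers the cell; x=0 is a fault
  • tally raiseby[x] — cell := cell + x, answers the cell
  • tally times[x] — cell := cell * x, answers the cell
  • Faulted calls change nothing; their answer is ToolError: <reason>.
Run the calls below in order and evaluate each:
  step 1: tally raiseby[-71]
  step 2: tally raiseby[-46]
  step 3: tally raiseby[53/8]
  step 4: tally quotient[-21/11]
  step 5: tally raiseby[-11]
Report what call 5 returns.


Answer: 7865/168

Derivation:
·→ tally raiseby(x=-71)
·← -71
·→ tally raiseby(x=-46)
·← -117
·→ tally raiseby(x=53/8)
·← -883/8
·→ tally quotient(x=-21/11)
·← 9713/168
·→ tally raiseby(x=-11)
·← 7865/168


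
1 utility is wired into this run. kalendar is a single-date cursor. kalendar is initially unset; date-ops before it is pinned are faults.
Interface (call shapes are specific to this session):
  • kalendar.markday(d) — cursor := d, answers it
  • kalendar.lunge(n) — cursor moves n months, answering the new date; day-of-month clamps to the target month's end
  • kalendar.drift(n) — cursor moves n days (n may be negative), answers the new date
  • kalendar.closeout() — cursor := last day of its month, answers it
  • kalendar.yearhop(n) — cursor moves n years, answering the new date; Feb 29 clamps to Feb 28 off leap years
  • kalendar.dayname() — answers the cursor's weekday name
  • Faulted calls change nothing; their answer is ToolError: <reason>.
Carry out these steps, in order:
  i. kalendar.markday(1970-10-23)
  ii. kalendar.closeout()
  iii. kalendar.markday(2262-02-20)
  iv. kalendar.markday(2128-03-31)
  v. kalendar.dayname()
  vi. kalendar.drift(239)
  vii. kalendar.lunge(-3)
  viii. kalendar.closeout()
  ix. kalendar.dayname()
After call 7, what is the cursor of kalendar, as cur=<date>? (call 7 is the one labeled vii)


Answer: cur=2128-08-25

Derivation:
# 1. kalendar.markday(d='1970-10-23') -> 1970-10-23
# 2. kalendar.closeout() -> 1970-10-31
# 3. kalendar.markday(d='2262-02-20') -> 2262-02-20
# 4. kalendar.markday(d='2128-03-31') -> 2128-03-31
# 5. kalendar.dayname() -> Wednesday
# 6. kalendar.drift(n='239') -> 2128-11-25
# 7. kalendar.lunge(n='-3') -> 2128-08-25
# 8. kalendar.closeout() -> 2128-08-31
# 9. kalendar.dayname() -> Tuesday


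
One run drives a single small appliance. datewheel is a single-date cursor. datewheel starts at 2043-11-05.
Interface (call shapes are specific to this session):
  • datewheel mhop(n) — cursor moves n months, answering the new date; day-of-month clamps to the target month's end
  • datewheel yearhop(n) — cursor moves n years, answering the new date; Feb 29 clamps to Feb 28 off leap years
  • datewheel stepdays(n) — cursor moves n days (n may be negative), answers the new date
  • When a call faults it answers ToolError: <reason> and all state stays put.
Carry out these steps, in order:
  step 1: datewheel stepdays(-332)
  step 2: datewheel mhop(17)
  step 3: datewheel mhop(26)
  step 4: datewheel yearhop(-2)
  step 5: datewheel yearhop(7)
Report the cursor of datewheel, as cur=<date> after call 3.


Answer: cur=2046-07-08

Derivation:
% datewheel stepdays(n→-332) => 2042-12-08
% datewheel mhop(n→17) => 2044-05-08
% datewheel mhop(n→26) => 2046-07-08
% datewheel yearhop(n→-2) => 2044-07-08
% datewheel yearhop(n→7) => 2051-07-08


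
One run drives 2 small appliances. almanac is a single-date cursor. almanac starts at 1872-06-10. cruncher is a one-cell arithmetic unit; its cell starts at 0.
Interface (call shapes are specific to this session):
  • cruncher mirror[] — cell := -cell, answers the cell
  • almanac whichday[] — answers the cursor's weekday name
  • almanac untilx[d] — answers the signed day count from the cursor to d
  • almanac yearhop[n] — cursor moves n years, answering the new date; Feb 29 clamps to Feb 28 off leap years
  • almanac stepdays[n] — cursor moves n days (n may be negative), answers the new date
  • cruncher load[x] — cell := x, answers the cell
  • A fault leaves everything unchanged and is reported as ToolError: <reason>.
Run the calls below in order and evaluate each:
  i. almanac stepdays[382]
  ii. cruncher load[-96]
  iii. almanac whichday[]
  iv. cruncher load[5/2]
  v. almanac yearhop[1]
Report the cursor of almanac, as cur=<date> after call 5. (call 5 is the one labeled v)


Answer: cur=1874-06-27

Derivation:
Next I call almanac stepdays on n=382, → 1873-06-27.
Then cruncher load on x=-96, → -96.
Using almanac whichday(), — result: Friday.
Now I run cruncher load on x=5/2, → 5/2.
Next I call almanac yearhop on n=1, — result: 1874-06-27.


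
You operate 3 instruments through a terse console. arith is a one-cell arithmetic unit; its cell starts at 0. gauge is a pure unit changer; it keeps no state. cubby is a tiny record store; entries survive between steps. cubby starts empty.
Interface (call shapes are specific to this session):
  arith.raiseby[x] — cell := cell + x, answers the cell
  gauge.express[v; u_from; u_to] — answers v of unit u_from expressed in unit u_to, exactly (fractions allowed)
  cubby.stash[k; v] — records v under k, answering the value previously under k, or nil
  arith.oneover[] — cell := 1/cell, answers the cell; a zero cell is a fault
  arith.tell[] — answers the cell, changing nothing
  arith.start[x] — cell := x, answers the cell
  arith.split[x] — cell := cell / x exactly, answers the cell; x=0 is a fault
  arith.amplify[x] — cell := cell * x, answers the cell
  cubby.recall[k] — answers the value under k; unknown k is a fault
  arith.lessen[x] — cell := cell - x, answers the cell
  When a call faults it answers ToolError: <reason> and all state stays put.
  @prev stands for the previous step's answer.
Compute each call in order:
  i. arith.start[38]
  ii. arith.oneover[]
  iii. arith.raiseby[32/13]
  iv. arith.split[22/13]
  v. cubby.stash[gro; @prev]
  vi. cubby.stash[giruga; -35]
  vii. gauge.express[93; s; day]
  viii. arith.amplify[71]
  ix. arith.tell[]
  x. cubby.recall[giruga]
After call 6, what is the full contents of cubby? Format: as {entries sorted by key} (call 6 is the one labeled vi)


Answer: {giruga=-35, gro=1229/836}

Derivation:
Do: arith.start[x→38]
See: 38
Do: arith.oneover[]
See: 1/38
Do: arith.raiseby[x→32/13]
See: 1229/494
Do: arith.split[x→22/13]
See: 1229/836
Do: cubby.stash[k→gro; v→@prev]
See: nil
Do: cubby.stash[k→giruga; v→-35]
See: nil
Do: gauge.express[v→93; u_from→s; u_to→day]
See: 31/28800
Do: arith.amplify[x→71]
See: 87259/836
Do: arith.tell[]
See: 87259/836
Do: cubby.recall[k→giruga]
See: -35


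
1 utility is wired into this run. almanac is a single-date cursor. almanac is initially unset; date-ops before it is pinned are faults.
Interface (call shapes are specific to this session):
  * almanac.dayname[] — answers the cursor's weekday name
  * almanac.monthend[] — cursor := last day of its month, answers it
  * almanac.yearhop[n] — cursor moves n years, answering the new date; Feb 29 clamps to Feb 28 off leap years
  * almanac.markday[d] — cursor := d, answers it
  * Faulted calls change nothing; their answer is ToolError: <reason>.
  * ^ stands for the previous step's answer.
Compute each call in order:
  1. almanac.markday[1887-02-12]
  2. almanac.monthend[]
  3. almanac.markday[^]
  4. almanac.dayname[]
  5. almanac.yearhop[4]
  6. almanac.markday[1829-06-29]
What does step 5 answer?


[in] almanac.markday 1887-02-12
[out] 1887-02-12
[in] almanac.monthend
[out] 1887-02-28
[in] almanac.markday ^
[out] 1887-02-28
[in] almanac.dayname
[out] Monday
[in] almanac.yearhop 4
[out] 1891-02-28
[in] almanac.markday 1829-06-29
[out] 1829-06-29

Answer: 1891-02-28


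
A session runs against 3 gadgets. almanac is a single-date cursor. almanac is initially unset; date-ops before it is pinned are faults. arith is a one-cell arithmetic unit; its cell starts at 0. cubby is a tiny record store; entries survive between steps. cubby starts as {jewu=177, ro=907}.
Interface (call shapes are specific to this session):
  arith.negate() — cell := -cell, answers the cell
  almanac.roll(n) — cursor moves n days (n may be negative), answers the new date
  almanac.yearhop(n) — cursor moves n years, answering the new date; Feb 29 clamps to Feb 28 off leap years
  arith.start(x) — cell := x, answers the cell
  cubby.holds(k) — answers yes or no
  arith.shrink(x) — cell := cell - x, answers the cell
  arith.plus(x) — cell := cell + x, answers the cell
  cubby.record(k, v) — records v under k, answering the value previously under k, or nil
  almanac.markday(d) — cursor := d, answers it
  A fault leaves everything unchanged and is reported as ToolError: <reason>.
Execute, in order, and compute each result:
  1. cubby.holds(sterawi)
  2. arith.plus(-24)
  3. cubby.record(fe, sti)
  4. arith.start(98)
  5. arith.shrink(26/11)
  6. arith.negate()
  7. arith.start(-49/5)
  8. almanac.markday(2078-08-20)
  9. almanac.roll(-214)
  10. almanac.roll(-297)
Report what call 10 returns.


! holds(k='sterawi') -> no
! plus(x='-24') -> -24
! record(k='fe', v='sti') -> nil
! start(x='98') -> 98
! shrink(x='26/11') -> 1052/11
! negate() -> -1052/11
! start(x='-49/5') -> -49/5
! markday(d='2078-08-20') -> 2078-08-20
! roll(n='-214') -> 2078-01-18
! roll(n='-297') -> 2077-03-27

Answer: 2077-03-27


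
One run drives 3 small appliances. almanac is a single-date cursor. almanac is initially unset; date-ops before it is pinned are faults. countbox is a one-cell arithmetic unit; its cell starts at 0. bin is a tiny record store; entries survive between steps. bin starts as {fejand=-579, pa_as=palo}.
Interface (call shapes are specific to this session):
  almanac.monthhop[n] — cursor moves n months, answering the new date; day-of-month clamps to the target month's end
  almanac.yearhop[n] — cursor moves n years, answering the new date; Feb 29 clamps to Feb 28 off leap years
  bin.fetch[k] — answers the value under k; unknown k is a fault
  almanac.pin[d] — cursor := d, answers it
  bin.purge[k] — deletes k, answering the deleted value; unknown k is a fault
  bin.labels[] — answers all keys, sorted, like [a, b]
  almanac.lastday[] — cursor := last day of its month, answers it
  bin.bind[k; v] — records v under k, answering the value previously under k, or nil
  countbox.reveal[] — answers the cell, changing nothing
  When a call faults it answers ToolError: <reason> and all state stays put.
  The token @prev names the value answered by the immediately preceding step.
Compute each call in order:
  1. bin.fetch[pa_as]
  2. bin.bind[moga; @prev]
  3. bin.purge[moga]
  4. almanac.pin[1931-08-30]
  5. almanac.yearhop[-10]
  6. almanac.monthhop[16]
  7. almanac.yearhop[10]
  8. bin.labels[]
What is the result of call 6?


→ bin.fetch(k='pa_as')
← palo
→ bin.bind(k='moga', v='@prev')
← nil
→ bin.purge(k='moga')
← palo
→ almanac.pin(d='1931-08-30')
← 1931-08-30
→ almanac.yearhop(n='-10')
← 1921-08-30
→ almanac.monthhop(n='16')
← 1922-12-30
→ almanac.yearhop(n='10')
← 1932-12-30
→ bin.labels()
← [fejand, pa_as]

Answer: 1922-12-30


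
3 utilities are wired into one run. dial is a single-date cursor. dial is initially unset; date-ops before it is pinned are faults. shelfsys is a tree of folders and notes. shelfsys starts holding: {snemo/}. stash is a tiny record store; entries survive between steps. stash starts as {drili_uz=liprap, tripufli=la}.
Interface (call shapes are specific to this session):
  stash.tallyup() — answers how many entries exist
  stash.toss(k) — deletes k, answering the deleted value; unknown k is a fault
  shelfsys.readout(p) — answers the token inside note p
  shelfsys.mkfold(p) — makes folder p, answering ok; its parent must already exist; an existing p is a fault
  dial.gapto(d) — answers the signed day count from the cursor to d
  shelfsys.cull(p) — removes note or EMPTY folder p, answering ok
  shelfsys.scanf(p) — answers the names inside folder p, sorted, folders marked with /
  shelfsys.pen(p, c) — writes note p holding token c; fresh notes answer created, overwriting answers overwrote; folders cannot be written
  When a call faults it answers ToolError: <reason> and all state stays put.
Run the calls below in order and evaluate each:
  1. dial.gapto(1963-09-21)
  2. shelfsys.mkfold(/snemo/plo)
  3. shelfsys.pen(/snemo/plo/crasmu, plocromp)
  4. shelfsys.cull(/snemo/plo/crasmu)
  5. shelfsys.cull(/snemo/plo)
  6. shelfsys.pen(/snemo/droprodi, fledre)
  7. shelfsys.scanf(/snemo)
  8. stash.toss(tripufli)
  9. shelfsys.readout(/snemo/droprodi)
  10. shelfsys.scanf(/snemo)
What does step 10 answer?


Calling dial.gapto on d: 1963-09-21, yielding ToolError: no date set.
Using shelfsys.mkfold on p: /snemo/plo, and see ok.
Next I call shelfsys.pen on p: /snemo/plo/crasmu, c: plocromp, yielding created.
Using shelfsys.cull on p: /snemo/plo/crasmu, giving ok.
I run shelfsys.cull on p: /snemo/plo, and see ok.
I invoke shelfsys.pen on p: /snemo/droprodi, c: fledre, — result: created.
I invoke shelfsys.scanf on p: /snemo, giving [droprodi].
I call stash.toss on k: tripufli, which returns la.
Using shelfsys.readout on p: /snemo/droprodi, and observe fledre.
Now I run shelfsys.scanf on p: /snemo: [droprodi].

Answer: [droprodi]


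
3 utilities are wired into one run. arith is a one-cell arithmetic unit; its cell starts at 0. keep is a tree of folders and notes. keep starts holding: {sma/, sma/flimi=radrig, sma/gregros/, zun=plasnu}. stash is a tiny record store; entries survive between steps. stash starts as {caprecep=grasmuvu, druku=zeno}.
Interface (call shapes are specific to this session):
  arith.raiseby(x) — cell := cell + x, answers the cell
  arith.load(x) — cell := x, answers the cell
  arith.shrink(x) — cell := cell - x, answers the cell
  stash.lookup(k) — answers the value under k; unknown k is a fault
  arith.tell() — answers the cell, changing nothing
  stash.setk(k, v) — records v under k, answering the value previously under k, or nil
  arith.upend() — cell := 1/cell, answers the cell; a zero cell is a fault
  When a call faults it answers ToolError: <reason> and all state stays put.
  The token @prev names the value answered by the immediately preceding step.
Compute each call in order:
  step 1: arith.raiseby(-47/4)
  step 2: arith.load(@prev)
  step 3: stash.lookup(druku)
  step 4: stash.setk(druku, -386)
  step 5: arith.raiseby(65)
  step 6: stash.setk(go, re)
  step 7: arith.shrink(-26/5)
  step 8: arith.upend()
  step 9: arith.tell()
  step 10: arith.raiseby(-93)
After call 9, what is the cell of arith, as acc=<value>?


-- 1. arith.raiseby(x='-47/4') == -47/4
-- 2. arith.load(x='@prev') == -47/4
-- 3. stash.lookup(k='druku') == zeno
-- 4. stash.setk(k='druku', v='-386') == zeno
-- 5. arith.raiseby(x='65') == 213/4
-- 6. stash.setk(k='go', v='re') == nil
-- 7. arith.shrink(x='-26/5') == 1169/20
-- 8. arith.upend() == 20/1169
-- 9. arith.tell() == 20/1169
-- 10. arith.raiseby(x='-93') == -108697/1169

Answer: acc=20/1169


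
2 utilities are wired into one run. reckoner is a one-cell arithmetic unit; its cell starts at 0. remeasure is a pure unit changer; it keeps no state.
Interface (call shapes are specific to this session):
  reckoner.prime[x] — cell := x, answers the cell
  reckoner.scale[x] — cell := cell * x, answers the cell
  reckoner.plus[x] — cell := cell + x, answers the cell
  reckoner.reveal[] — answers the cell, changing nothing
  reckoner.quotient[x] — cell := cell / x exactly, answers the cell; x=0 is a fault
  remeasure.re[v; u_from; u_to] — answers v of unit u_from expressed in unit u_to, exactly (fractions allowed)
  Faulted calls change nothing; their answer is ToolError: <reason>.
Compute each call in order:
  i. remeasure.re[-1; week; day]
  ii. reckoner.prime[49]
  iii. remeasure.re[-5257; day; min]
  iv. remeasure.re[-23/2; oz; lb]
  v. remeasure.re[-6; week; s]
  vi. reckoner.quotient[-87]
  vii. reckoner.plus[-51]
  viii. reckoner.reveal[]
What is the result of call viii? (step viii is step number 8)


Answer: -4486/87

Derivation:
~$ remeasure.re -1 week day
  -7
~$ reckoner.prime 49
  49
~$ remeasure.re -5257 day min
  -7570080
~$ remeasure.re -23/2 oz lb
  -23/32
~$ remeasure.re -6 week s
  -3628800
~$ reckoner.quotient -87
  -49/87
~$ reckoner.plus -51
  -4486/87
~$ reckoner.reveal
  -4486/87


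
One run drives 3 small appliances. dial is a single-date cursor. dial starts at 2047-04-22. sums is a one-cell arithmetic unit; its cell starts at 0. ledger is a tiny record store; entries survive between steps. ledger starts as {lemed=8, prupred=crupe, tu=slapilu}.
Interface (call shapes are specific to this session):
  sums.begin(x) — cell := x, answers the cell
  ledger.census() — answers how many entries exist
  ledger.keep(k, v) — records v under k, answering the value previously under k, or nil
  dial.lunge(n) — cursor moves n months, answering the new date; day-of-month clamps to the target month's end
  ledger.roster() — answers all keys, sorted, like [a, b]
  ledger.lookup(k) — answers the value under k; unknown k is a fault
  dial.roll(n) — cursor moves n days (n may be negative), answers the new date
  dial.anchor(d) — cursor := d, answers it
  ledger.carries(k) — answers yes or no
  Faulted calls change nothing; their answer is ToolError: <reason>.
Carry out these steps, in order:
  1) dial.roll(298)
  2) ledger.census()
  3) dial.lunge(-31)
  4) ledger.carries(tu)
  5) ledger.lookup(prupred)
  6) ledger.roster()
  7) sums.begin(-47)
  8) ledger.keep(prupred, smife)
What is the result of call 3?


Now I run roll(n='298'), giving 2048-02-14.
I invoke census, and get 3.
Calling lunge(n='-31'), and observe 2045-07-14.
Using carries(k='tu'), — result: yes.
Invoking lookup(k='prupred'), and get crupe.
I run roster: [lemed, prupred, tu].
I try begin(x='-47'), yielding -47.
I run keep(k='prupred', v='smife'), and get crupe.

Answer: 2045-07-14


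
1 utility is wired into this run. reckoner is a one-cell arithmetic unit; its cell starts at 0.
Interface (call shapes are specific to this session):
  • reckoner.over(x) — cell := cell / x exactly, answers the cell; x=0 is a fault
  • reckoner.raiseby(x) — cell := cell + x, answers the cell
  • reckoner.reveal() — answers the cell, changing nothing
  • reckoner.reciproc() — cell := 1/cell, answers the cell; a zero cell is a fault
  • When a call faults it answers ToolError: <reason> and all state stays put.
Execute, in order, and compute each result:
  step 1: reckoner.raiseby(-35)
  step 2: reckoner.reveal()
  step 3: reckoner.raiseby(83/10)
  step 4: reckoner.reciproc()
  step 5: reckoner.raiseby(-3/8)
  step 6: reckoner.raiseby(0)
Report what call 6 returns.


% reckoner.raiseby x: -35
= -35
% reckoner.reveal
= -35
% reckoner.raiseby x: 83/10
= -267/10
% reckoner.reciproc
= -10/267
% reckoner.raiseby x: -3/8
= -881/2136
% reckoner.raiseby x: 0
= -881/2136

Answer: -881/2136


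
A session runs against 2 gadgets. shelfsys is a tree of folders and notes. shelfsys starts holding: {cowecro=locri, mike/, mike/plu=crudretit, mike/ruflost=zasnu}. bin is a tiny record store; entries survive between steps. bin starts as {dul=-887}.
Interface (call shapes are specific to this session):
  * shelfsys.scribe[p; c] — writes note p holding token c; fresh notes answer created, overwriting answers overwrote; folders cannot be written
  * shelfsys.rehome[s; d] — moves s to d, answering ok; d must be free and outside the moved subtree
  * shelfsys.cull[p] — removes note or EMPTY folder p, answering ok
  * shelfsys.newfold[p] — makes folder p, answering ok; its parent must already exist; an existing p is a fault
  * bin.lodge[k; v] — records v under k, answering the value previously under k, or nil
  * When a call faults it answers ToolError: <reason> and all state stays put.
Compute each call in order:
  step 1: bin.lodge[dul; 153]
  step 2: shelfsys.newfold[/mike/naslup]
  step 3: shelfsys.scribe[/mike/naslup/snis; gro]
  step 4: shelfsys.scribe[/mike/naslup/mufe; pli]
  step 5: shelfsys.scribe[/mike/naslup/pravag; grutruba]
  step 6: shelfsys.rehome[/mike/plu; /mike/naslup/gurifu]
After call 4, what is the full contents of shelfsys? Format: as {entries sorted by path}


Answer: {cowecro=locri, mike/, mike/naslup/, mike/naslup/mufe=pli, mike/naslup/snis=gro, mike/plu=crudretit, mike/ruflost=zasnu}

Derivation:
~$ bin.lodge k: dul v: 153
[out] -887
~$ shelfsys.newfold p: /mike/naslup
[out] ok
~$ shelfsys.scribe p: /mike/naslup/snis c: gro
[out] created
~$ shelfsys.scribe p: /mike/naslup/mufe c: pli
[out] created
~$ shelfsys.scribe p: /mike/naslup/pravag c: grutruba
[out] created
~$ shelfsys.rehome s: /mike/plu d: /mike/naslup/gurifu
[out] ok


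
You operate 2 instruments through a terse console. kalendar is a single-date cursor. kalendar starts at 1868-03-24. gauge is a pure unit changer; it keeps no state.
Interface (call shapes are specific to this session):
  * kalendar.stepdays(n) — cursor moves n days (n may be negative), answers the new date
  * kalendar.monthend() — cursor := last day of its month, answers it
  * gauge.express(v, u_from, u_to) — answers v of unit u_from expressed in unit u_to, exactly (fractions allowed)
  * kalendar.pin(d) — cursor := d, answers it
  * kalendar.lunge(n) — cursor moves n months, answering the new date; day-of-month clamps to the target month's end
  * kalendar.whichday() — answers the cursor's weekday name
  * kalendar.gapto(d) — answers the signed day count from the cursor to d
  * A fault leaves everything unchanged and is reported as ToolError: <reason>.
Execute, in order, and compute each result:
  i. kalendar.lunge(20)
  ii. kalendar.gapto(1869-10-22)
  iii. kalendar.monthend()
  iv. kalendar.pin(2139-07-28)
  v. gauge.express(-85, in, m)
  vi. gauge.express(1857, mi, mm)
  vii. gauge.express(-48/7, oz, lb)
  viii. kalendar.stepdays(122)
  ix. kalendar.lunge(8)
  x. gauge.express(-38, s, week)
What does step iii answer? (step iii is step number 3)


Answer: 1869-11-30

Derivation:
$ kalendar.lunge n: 20
= 1869-11-24
$ kalendar.gapto d: 1869-10-22
= -33
$ kalendar.monthend
= 1869-11-30
$ kalendar.pin d: 2139-07-28
= 2139-07-28
$ gauge.express v: -85 u_from: in u_to: m
= -2159/1000
$ gauge.express v: 1857 u_from: mi u_to: mm
= 2988551808
$ gauge.express v: -48/7 u_from: oz u_to: lb
= -3/7
$ kalendar.stepdays n: 122
= 2139-11-27
$ kalendar.lunge n: 8
= 2140-07-27
$ gauge.express v: -38 u_from: s u_to: week
= -19/302400


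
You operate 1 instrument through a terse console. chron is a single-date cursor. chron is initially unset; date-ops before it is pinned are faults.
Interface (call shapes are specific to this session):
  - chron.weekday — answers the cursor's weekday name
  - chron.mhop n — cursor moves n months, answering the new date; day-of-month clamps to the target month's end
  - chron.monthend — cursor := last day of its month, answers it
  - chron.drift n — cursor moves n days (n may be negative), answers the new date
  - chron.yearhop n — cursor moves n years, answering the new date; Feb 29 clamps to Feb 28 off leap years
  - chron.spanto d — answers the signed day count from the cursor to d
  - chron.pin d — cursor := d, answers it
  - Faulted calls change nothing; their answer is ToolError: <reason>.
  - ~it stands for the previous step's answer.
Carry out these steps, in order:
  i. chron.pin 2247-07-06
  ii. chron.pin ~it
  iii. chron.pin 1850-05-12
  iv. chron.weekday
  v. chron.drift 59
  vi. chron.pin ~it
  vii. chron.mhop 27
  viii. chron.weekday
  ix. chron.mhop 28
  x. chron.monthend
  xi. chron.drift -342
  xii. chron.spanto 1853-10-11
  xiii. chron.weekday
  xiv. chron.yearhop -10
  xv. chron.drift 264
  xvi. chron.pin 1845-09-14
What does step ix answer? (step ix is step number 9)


Then chron.pin passing 2247-07-06, giving 2247-07-06.
Calling chron.pin passing ~it, and observe 2247-07-06.
I invoke chron.pin passing 1850-05-12, and see 1850-05-12.
Now I run chron.weekday(), and observe Sunday.
Using chron.drift passing 59, giving 1850-07-10.
Calling chron.pin passing ~it, — result: 1850-07-10.
Then chron.mhop passing 27, → 1852-10-10.
Now I run chron.weekday(), yielding Sunday.
Calling chron.mhop passing 28, and see 1855-02-10.
I run chron.monthend(), yielding 1855-02-28.
I invoke chron.drift passing -342, and observe 1854-03-23.
I use chron.spanto passing 1853-10-11, and see -163.
I use chron.weekday(), giving Thursday.
Then chron.yearhop passing -10, yielding 1844-03-23.
I run chron.drift passing 264, yielding 1844-12-12.
I run chron.pin passing 1845-09-14, yielding 1845-09-14.

Answer: 1855-02-10
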